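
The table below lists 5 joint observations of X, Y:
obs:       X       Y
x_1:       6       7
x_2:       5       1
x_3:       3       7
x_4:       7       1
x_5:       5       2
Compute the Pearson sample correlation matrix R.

Step 1 — column means:
  mean(X) = (6 + 5 + 3 + 7 + 5) / 5 = 26/5 = 5.2
  mean(Y) = (7 + 1 + 7 + 1 + 2) / 5 = 18/5 = 3.6

Step 2 — sample variances and covariances s[i,j] = (1/(n-1)) · Σ_k (x_{k,i} - mean_i) · (x_{k,j} - mean_j), with n-1 = 4:
  s[X,X] = ((0.8)·(0.8) + (-0.2)·(-0.2) + (-2.2)·(-2.2) + (1.8)·(1.8) + (-0.2)·(-0.2)) / 4 = 8.8/4 = 2.2
  s[X,Y] = ((0.8)·(3.4) + (-0.2)·(-2.6) + (-2.2)·(3.4) + (1.8)·(-2.6) + (-0.2)·(-1.6)) / 4 = -8.6/4 = -2.15
  s[Y,Y] = ((3.4)·(3.4) + (-2.6)·(-2.6) + (3.4)·(3.4) + (-2.6)·(-2.6) + (-1.6)·(-1.6)) / 4 = 39.2/4 = 9.8
  Sample standard deviations s_i = √(s[i,i]):
  s(X) = √(2.2) = 1.4832
  s(Y) = √(9.8) = 3.1305

Step 3 — r_{ij} = s_{ij} / (s_i · s_j):
  r[X,X] = 1 (diagonal).
  r[X,Y] = -2.15 / (1.4832 · 3.1305) = -2.15 / 4.6433 = -0.463
  r[Y,Y] = 1 (diagonal).

R is symmetric with unit diagonal. Assembling:

R = [[1, -0.463],
 [-0.463, 1]]


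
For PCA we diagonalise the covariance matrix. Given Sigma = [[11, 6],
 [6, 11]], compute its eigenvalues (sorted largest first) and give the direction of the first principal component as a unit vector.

Step 1 — characteristic polynomial of 2×2 Sigma:
  det(Sigma - λI) = λ² - trace · λ + det = 0.
  trace = 11 + 11 = 22, det = 11·11 - (6)² = 85.
Step 2 — discriminant:
  Δ = trace² - 4·det = 484 - 340 = 144.
Step 3 — eigenvalues:
  λ = (trace ± √Δ)/2 = (22 ± 12)/2,
  λ_1 = 17,  λ_2 = 5.

Step 4 — unit eigenvector for λ_1: solve (Sigma - λ_1 I)v = 0. First row:
  (11 - 17)·v_x + (6)·v_y = 0, i.e. (-6)·v_x + (6)·v_y = 0,
  so v ∝ (b, λ_1 - a) = (6, 6) = u.
  ||u|| = √((6)² + (6)²) = √(72) ≈ 8.4853,
  v_1 = u/||u|| ≈ (0.7071, 0.7071) (||v_1|| = 1).

λ_1 = 17,  λ_2 = 5;  v_1 ≈ (0.7071, 0.7071)


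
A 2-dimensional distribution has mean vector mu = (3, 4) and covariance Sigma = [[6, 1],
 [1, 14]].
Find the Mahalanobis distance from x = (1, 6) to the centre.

Step 1 — centre the observation: (x - mu) = (-2, 2).

Step 2 — invert Sigma. det(Sigma) = 6·14 - (1)² = 83.
  Sigma^{-1} = (1/det) · [[d, -b], [-b, a]] = [[0.1687, -0.012],
 [-0.012, 0.0723]].

Step 3 — form the quadratic (x - mu)^T · Sigma^{-1} · (x - mu):
  Sigma^{-1} · (x - mu) = (-0.3614, 0.1687).
  (x - mu)^T · [Sigma^{-1} · (x - mu)] = (-2)·(-0.3614) + (2)·(0.1687) = 1.0602.

Step 4 — take square root: d = √(1.0602) ≈ 1.0297.

d(x, mu) = √(1.0602) ≈ 1.0297


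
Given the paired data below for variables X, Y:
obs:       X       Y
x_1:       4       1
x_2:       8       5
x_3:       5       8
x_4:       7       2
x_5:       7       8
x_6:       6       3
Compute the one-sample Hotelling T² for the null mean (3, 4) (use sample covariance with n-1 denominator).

Step 1 — sample mean vector:
  mean(X) = (4 + 8 + 5 + 7 + 7 + 6) / 6 = 37/6 = 6.1667
  mean(Y) = (1 + 5 + 8 + 2 + 8 + 3) / 6 = 27/6 = 4.5
  x̄ = (6.1667, 4.5),  deviation x̄ - mu_0 = (6.1667, 4.5) - (3, 4) = (3.1667, 0.5).

Step 2 — sample covariance matrix, S[i,j] = (1/(n-1)) · Σ_k (x_{k,i} - mean_i) · (x_{k,j} - mean_j), divisor n-1 = 5:
  S[X,X] = ((-2.1667)·(-2.1667) + (1.8333)·(1.8333) + (-1.1667)·(-1.1667) + (0.8333)·(0.8333) + (0.8333)·(0.8333) + (-0.1667)·(-0.1667)) / 5 = 10.8333/5 = 2.1667
  S[X,Y] = ((-2.1667)·(-3.5) + (1.8333)·(0.5) + (-1.1667)·(3.5) + (0.8333)·(-2.5) + (0.8333)·(3.5) + (-0.1667)·(-1.5)) / 5 = 5.5/5 = 1.1
  S[Y,Y] = ((-3.5)·(-3.5) + (0.5)·(0.5) + (3.5)·(3.5) + (-2.5)·(-2.5) + (3.5)·(3.5) + (-1.5)·(-1.5)) / 5 = 45.5/5 = 9.1
  S = [[2.1667, 1.1],
 [1.1, 9.1]].

Step 3 — invert S. det(S) = 2.1667·9.1 - (1.1)² = 18.5067.
  S^{-1} = (1/det) · [[d, -b], [-b, a]] = [[0.4917, -0.0594],
 [-0.0594, 0.1171]].

Step 4 — quadratic form (x̄ - mu_0)^T · S^{-1} · (x̄ - mu_0):
  S^{-1} · (x̄ - mu_0) = (1.5274, -0.1297),
  (x̄ - mu_0)^T · [...] = (3.1667)·(1.5274) + (0.5)·(-0.1297) = 4.7719.

Step 5 — scale by n: T² = 6 · 4.7719 = 28.6311.

T² ≈ 28.6311


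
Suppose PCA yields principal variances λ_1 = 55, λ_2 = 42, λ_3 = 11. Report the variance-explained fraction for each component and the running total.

Step 1 — total variance = trace(Sigma) = Σ λ_i = 55 + 42 + 11 = 108.

Step 2 — fraction explained by component i = λ_i / Σ λ:
  PC1: 55/108 = 0.5093
  PC2: 42/108 = 0.3889
  PC3: 11/108 = 0.1019

Step 3 — cumulative fraction after k components = (λ_1 + ... + λ_k) / Σ λ:
  k = 1: 55/108 = 0.5093
  k = 2: (55 + 42)/108 = 97/108 = 0.8981
  k = 3: (55 + 42 + 11)/108 = 108/108 = 1

Summary (fraction, with percent):

explained: PC1 0.5093 (50.93%), PC2 0.3889 (38.89%), PC3 0.1019 (10.19%);  cumulative: 0.5093, 0.8981, 1


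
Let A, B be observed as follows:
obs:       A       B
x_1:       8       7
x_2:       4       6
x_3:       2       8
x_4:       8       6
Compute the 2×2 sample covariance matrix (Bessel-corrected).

Step 1 — column means:
  mean(A) = (8 + 4 + 2 + 8) / 4 = 22/4 = 5.5
  mean(B) = (7 + 6 + 8 + 6) / 4 = 27/4 = 6.75

Step 2 — sample covariance S[i,j] = (1/(n-1)) · Σ_k (x_{k,i} - mean_i) · (x_{k,j} - mean_j), with n-1 = 3.
  S[A,A] = ((2.5)·(2.5) + (-1.5)·(-1.5) + (-3.5)·(-3.5) + (2.5)·(2.5)) / 3 = 27/3 = 9
  S[A,B] = ((2.5)·(0.25) + (-1.5)·(-0.75) + (-3.5)·(1.25) + (2.5)·(-0.75)) / 3 = -4.5/3 = -1.5
  S[B,B] = ((0.25)·(0.25) + (-0.75)·(-0.75) + (1.25)·(1.25) + (-0.75)·(-0.75)) / 3 = 2.75/3 = 0.9167

S is symmetric (S[j,i] = S[i,j]). Assembling:

S = [[9, -1.5],
 [-1.5, 0.9167]]


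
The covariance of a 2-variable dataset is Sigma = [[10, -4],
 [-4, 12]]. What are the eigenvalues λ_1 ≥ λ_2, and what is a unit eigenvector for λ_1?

Step 1 — characteristic polynomial of 2×2 Sigma:
  det(Sigma - λI) = λ² - trace · λ + det = 0.
  trace = 10 + 12 = 22, det = 10·12 - (-4)² = 104.
Step 2 — discriminant:
  Δ = trace² - 4·det = 484 - 416 = 68.
Step 3 — eigenvalues:
  λ = (trace ± √Δ)/2 = (22 ± 8.2462)/2,
  λ_1 = 15.1231,  λ_2 = 6.8769.

Step 4 — unit eigenvector for λ_1: solve (Sigma - λ_1 I)v = 0. First row:
  (10 - 15.1231)·v_x + (-4)·v_y = 0, i.e. (-5.1231)·v_x + (-4)·v_y = 0,
  so v ∝ (b, λ_1 - a) = (-4, 5.1231); multiply by -1 so the first entry is positive: u = (4, -5.1231).
  ||u|| = √((4)² + (-5.1231)²) = √(42.2462) ≈ 6.4997,
  v_1 = u/||u|| ≈ (0.6154, -0.7882) (||v_1|| = 1).

λ_1 = 15.1231,  λ_2 = 6.8769;  v_1 ≈ (0.6154, -0.7882)


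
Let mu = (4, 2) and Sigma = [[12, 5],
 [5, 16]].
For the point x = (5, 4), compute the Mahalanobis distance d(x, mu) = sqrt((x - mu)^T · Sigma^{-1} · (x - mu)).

Step 1 — centre the observation: (x - mu) = (1, 2).

Step 2 — invert Sigma. det(Sigma) = 12·16 - (5)² = 167.
  Sigma^{-1} = (1/det) · [[d, -b], [-b, a]] = [[0.0958, -0.0299],
 [-0.0299, 0.0719]].

Step 3 — form the quadratic (x - mu)^T · Sigma^{-1} · (x - mu):
  Sigma^{-1} · (x - mu) = (0.0359, 0.1138).
  (x - mu)^T · [Sigma^{-1} · (x - mu)] = (1)·(0.0359) + (2)·(0.1138) = 0.2635.

Step 4 — take square root: d = √(0.2635) ≈ 0.5133.

d(x, mu) = √(0.2635) ≈ 0.5133


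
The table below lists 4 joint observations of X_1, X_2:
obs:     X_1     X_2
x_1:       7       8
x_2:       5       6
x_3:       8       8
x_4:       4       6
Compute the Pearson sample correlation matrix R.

Step 1 — column means:
  mean(X_1) = (7 + 5 + 8 + 4) / 4 = 24/4 = 6
  mean(X_2) = (8 + 6 + 8 + 6) / 4 = 28/4 = 7

Step 2 — sample variances and covariances s[i,j] = (1/(n-1)) · Σ_k (x_{k,i} - mean_i) · (x_{k,j} - mean_j), with n-1 = 3:
  s[X_1,X_1] = ((1)·(1) + (-1)·(-1) + (2)·(2) + (-2)·(-2)) / 3 = 10/3 = 3.3333
  s[X_1,X_2] = ((1)·(1) + (-1)·(-1) + (2)·(1) + (-2)·(-1)) / 3 = 6/3 = 2
  s[X_2,X_2] = ((1)·(1) + (-1)·(-1) + (1)·(1) + (-1)·(-1)) / 3 = 4/3 = 1.3333
  Sample standard deviations s_i = √(s[i,i]):
  s(X_1) = √(3.3333) = 1.8257
  s(X_2) = √(1.3333) = 1.1547

Step 3 — r_{ij} = s_{ij} / (s_i · s_j):
  r[X_1,X_1] = 1 (diagonal).
  r[X_1,X_2] = 2 / (1.8257 · 1.1547) = 2 / 2.1082 = 0.9487
  r[X_2,X_2] = 1 (diagonal).

R is symmetric with unit diagonal. Assembling:

R = [[1, 0.9487],
 [0.9487, 1]]


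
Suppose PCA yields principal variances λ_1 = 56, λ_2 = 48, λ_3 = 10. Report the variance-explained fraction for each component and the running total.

Step 1 — total variance = trace(Sigma) = Σ λ_i = 56 + 48 + 10 = 114.

Step 2 — fraction explained by component i = λ_i / Σ λ:
  PC1: 56/114 = 0.4912
  PC2: 48/114 = 0.4211
  PC3: 10/114 = 0.0877

Step 3 — cumulative fraction after k components = (λ_1 + ... + λ_k) / Σ λ:
  k = 1: 56/114 = 0.4912
  k = 2: (56 + 48)/114 = 104/114 = 0.9123
  k = 3: (56 + 48 + 10)/114 = 114/114 = 1

Summary (fraction, with percent):

explained: PC1 0.4912 (49.12%), PC2 0.4211 (42.11%), PC3 0.0877 (8.77%);  cumulative: 0.4912, 0.9123, 1


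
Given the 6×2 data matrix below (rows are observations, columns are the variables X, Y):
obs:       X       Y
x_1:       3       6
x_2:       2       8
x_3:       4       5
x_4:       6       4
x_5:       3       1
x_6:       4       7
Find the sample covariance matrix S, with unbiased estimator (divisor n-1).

Step 1 — column means:
  mean(X) = (3 + 2 + 4 + 6 + 3 + 4) / 6 = 22/6 = 3.6667
  mean(Y) = (6 + 8 + 5 + 4 + 1 + 7) / 6 = 31/6 = 5.1667

Step 2 — sample covariance S[i,j] = (1/(n-1)) · Σ_k (x_{k,i} - mean_i) · (x_{k,j} - mean_j), with n-1 = 5.
  S[X,X] = ((-0.6667)·(-0.6667) + (-1.6667)·(-1.6667) + (0.3333)·(0.3333) + (2.3333)·(2.3333) + (-0.6667)·(-0.6667) + (0.3333)·(0.3333)) / 5 = 9.3333/5 = 1.8667
  S[X,Y] = ((-0.6667)·(0.8333) + (-1.6667)·(2.8333) + (0.3333)·(-0.1667) + (2.3333)·(-1.1667) + (-0.6667)·(-4.1667) + (0.3333)·(1.8333)) / 5 = -4.6667/5 = -0.9333
  S[Y,Y] = ((0.8333)·(0.8333) + (2.8333)·(2.8333) + (-0.1667)·(-0.1667) + (-1.1667)·(-1.1667) + (-4.1667)·(-4.1667) + (1.8333)·(1.8333)) / 5 = 30.8333/5 = 6.1667

S is symmetric (S[j,i] = S[i,j]). Assembling:

S = [[1.8667, -0.9333],
 [-0.9333, 6.1667]]


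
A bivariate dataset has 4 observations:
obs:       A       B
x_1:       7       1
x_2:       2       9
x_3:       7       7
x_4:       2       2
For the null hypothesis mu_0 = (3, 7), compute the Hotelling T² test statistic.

Step 1 — sample mean vector:
  mean(A) = (7 + 2 + 7 + 2) / 4 = 18/4 = 4.5
  mean(B) = (1 + 9 + 7 + 2) / 4 = 19/4 = 4.75
  x̄ = (4.5, 4.75),  deviation x̄ - mu_0 = (4.5, 4.75) - (3, 7) = (1.5, -2.25).

Step 2 — sample covariance matrix, S[i,j] = (1/(n-1)) · Σ_k (x_{k,i} - mean_i) · (x_{k,j} - mean_j), divisor n-1 = 3:
  S[A,A] = ((2.5)·(2.5) + (-2.5)·(-2.5) + (2.5)·(2.5) + (-2.5)·(-2.5)) / 3 = 25/3 = 8.3333
  S[A,B] = ((2.5)·(-3.75) + (-2.5)·(4.25) + (2.5)·(2.25) + (-2.5)·(-2.75)) / 3 = -7.5/3 = -2.5
  S[B,B] = ((-3.75)·(-3.75) + (4.25)·(4.25) + (2.25)·(2.25) + (-2.75)·(-2.75)) / 3 = 44.75/3 = 14.9167
  S = [[8.3333, -2.5],
 [-2.5, 14.9167]].

Step 3 — invert S. det(S) = 8.3333·14.9167 - (-2.5)² = 118.0556.
  S^{-1} = (1/det) · [[d, -b], [-b, a]] = [[0.1264, 0.0212],
 [0.0212, 0.0706]].

Step 4 — quadratic form (x̄ - mu_0)^T · S^{-1} · (x̄ - mu_0):
  S^{-1} · (x̄ - mu_0) = (0.1419, -0.1271),
  (x̄ - mu_0)^T · [...] = (1.5)·(0.1419) + (-2.25)·(-0.1271) = 0.4987.

Step 5 — scale by n: T² = 4 · 0.4987 = 1.9948.

T² ≈ 1.9948


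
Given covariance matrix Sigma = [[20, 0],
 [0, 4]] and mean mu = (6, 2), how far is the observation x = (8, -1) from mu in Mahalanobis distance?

Step 1 — centre the observation: (x - mu) = (2, -3).

Step 2 — invert Sigma. det(Sigma) = 20·4 - (0)² = 80.
  Sigma^{-1} = (1/det) · [[d, -b], [-b, a]] = [[0.05, 0],
 [0, 0.25]].

Step 3 — form the quadratic (x - mu)^T · Sigma^{-1} · (x - mu):
  Sigma^{-1} · (x - mu) = (0.1, -0.75).
  (x - mu)^T · [Sigma^{-1} · (x - mu)] = (2)·(0.1) + (-3)·(-0.75) = 2.45.

Step 4 — take square root: d = √(2.45) ≈ 1.5652.

d(x, mu) = √(2.45) ≈ 1.5652


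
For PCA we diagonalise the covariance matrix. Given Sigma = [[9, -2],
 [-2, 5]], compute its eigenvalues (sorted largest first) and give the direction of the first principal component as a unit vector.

Step 1 — characteristic polynomial of 2×2 Sigma:
  det(Sigma - λI) = λ² - trace · λ + det = 0.
  trace = 9 + 5 = 14, det = 9·5 - (-2)² = 41.
Step 2 — discriminant:
  Δ = trace² - 4·det = 196 - 164 = 32.
Step 3 — eigenvalues:
  λ = (trace ± √Δ)/2 = (14 ± 5.6569)/2,
  λ_1 = 9.8284,  λ_2 = 4.1716.

Step 4 — unit eigenvector for λ_1: solve (Sigma - λ_1 I)v = 0. First row:
  (9 - 9.8284)·v_x + (-2)·v_y = 0, i.e. (-0.8284)·v_x + (-2)·v_y = 0,
  so v ∝ (b, λ_1 - a) = (-2, 0.8284); multiply by -1 so the first entry is positive: u = (2, -0.8284).
  ||u|| = √((2)² + (-0.8284)²) = √(4.6863) ≈ 2.1648,
  v_1 = u/||u|| ≈ (0.9239, -0.3827) (||v_1|| = 1).

λ_1 = 9.8284,  λ_2 = 4.1716;  v_1 ≈ (0.9239, -0.3827)


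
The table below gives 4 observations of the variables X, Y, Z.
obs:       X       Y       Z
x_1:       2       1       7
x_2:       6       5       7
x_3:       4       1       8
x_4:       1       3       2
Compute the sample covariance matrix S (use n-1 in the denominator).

Step 1 — column means:
  mean(X) = (2 + 6 + 4 + 1) / 4 = 13/4 = 3.25
  mean(Y) = (1 + 5 + 1 + 3) / 4 = 10/4 = 2.5
  mean(Z) = (7 + 7 + 8 + 2) / 4 = 24/4 = 6

Step 2 — sample covariance S[i,j] = (1/(n-1)) · Σ_k (x_{k,i} - mean_i) · (x_{k,j} - mean_j), with n-1 = 3.
  S[X,X] = ((-1.25)·(-1.25) + (2.75)·(2.75) + (0.75)·(0.75) + (-2.25)·(-2.25)) / 3 = 14.75/3 = 4.9167
  S[X,Y] = ((-1.25)·(-1.5) + (2.75)·(2.5) + (0.75)·(-1.5) + (-2.25)·(0.5)) / 3 = 6.5/3 = 2.1667
  S[X,Z] = ((-1.25)·(1) + (2.75)·(1) + (0.75)·(2) + (-2.25)·(-4)) / 3 = 12/3 = 4
  S[Y,Y] = ((-1.5)·(-1.5) + (2.5)·(2.5) + (-1.5)·(-1.5) + (0.5)·(0.5)) / 3 = 11/3 = 3.6667
  S[Y,Z] = ((-1.5)·(1) + (2.5)·(1) + (-1.5)·(2) + (0.5)·(-4)) / 3 = -4/3 = -1.3333
  S[Z,Z] = ((1)·(1) + (1)·(1) + (2)·(2) + (-4)·(-4)) / 3 = 22/3 = 7.3333

S is symmetric (S[j,i] = S[i,j]). Assembling:

S = [[4.9167, 2.1667, 4],
 [2.1667, 3.6667, -1.3333],
 [4, -1.3333, 7.3333]]


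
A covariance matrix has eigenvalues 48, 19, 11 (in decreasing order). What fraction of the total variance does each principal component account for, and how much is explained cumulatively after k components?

Step 1 — total variance = trace(Sigma) = Σ λ_i = 48 + 19 + 11 = 78.

Step 2 — fraction explained by component i = λ_i / Σ λ:
  PC1: 48/78 = 0.6154
  PC2: 19/78 = 0.2436
  PC3: 11/78 = 0.141

Step 3 — cumulative fraction after k components = (λ_1 + ... + λ_k) / Σ λ:
  k = 1: 48/78 = 0.6154
  k = 2: (48 + 19)/78 = 67/78 = 0.859
  k = 3: (48 + 19 + 11)/78 = 78/78 = 1

Summary (fraction, with percent):

explained: PC1 0.6154 (61.54%), PC2 0.2436 (24.36%), PC3 0.141 (14.1%);  cumulative: 0.6154, 0.859, 1


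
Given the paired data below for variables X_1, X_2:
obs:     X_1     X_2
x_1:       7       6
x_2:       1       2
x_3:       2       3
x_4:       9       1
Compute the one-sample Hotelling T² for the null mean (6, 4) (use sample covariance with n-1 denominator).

Step 1 — sample mean vector:
  mean(X_1) = (7 + 1 + 2 + 9) / 4 = 19/4 = 4.75
  mean(X_2) = (6 + 2 + 3 + 1) / 4 = 12/4 = 3
  x̄ = (4.75, 3),  deviation x̄ - mu_0 = (4.75, 3) - (6, 4) = (-1.25, -1).

Step 2 — sample covariance matrix, S[i,j] = (1/(n-1)) · Σ_k (x_{k,i} - mean_i) · (x_{k,j} - mean_j), divisor n-1 = 3:
  S[X_1,X_1] = ((2.25)·(2.25) + (-3.75)·(-3.75) + (-2.75)·(-2.75) + (4.25)·(4.25)) / 3 = 44.75/3 = 14.9167
  S[X_1,X_2] = ((2.25)·(3) + (-3.75)·(-1) + (-2.75)·(0) + (4.25)·(-2)) / 3 = 2/3 = 0.6667
  S[X_2,X_2] = ((3)·(3) + (-1)·(-1) + (0)·(0) + (-2)·(-2)) / 3 = 14/3 = 4.6667
  S = [[14.9167, 0.6667],
 [0.6667, 4.6667]].

Step 3 — invert S. det(S) = 14.9167·4.6667 - (0.6667)² = 69.1667.
  S^{-1} = (1/det) · [[d, -b], [-b, a]] = [[0.0675, -0.0096],
 [-0.0096, 0.2157]].

Step 4 — quadratic form (x̄ - mu_0)^T · S^{-1} · (x̄ - mu_0):
  S^{-1} · (x̄ - mu_0) = (-0.0747, -0.2036),
  (x̄ - mu_0)^T · [...] = (-1.25)·(-0.0747) + (-1)·(-0.2036) = 0.297.

Step 5 — scale by n: T² = 4 · 0.297 = 1.188.

T² ≈ 1.188


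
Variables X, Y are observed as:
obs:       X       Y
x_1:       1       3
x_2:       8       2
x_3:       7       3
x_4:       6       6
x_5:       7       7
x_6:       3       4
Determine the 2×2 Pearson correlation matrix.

Step 1 — column means:
  mean(X) = (1 + 8 + 7 + 6 + 7 + 3) / 6 = 32/6 = 5.3333
  mean(Y) = (3 + 2 + 3 + 6 + 7 + 4) / 6 = 25/6 = 4.1667

Step 2 — sample variances and covariances s[i,j] = (1/(n-1)) · Σ_k (x_{k,i} - mean_i) · (x_{k,j} - mean_j), with n-1 = 5:
  s[X,X] = ((-4.3333)·(-4.3333) + (2.6667)·(2.6667) + (1.6667)·(1.6667) + (0.6667)·(0.6667) + (1.6667)·(1.6667) + (-2.3333)·(-2.3333)) / 5 = 37.3333/5 = 7.4667
  s[X,Y] = ((-4.3333)·(-1.1667) + (2.6667)·(-2.1667) + (1.6667)·(-1.1667) + (0.6667)·(1.8333) + (1.6667)·(2.8333) + (-2.3333)·(-0.1667)) / 5 = 3.6667/5 = 0.7333
  s[Y,Y] = ((-1.1667)·(-1.1667) + (-2.1667)·(-2.1667) + (-1.1667)·(-1.1667) + (1.8333)·(1.8333) + (2.8333)·(2.8333) + (-0.1667)·(-0.1667)) / 5 = 18.8333/5 = 3.7667
  Sample standard deviations s_i = √(s[i,i]):
  s(X) = √(7.4667) = 2.7325
  s(Y) = √(3.7667) = 1.9408

Step 3 — r_{ij} = s_{ij} / (s_i · s_j):
  r[X,X] = 1 (diagonal).
  r[X,Y] = 0.7333 / (2.7325 · 1.9408) = 0.7333 / 5.3032 = 0.1383
  r[Y,Y] = 1 (diagonal).

R is symmetric with unit diagonal. Assembling:

R = [[1, 0.1383],
 [0.1383, 1]]


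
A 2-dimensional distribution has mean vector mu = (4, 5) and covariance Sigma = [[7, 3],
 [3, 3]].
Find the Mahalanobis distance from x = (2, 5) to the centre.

Step 1 — centre the observation: (x - mu) = (-2, 0).

Step 2 — invert Sigma. det(Sigma) = 7·3 - (3)² = 12.
  Sigma^{-1} = (1/det) · [[d, -b], [-b, a]] = [[0.25, -0.25],
 [-0.25, 0.5833]].

Step 3 — form the quadratic (x - mu)^T · Sigma^{-1} · (x - mu):
  Sigma^{-1} · (x - mu) = (-0.5, 0.5).
  (x - mu)^T · [Sigma^{-1} · (x - mu)] = (-2)·(-0.5) + (0)·(0.5) = 1.

Step 4 — take square root: d = √(1) ≈ 1.

d(x, mu) = √(1) ≈ 1


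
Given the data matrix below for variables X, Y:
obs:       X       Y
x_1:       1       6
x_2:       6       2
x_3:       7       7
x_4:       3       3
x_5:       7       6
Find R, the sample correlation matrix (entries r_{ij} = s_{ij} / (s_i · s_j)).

Step 1 — column means:
  mean(X) = (1 + 6 + 7 + 3 + 7) / 5 = 24/5 = 4.8
  mean(Y) = (6 + 2 + 7 + 3 + 6) / 5 = 24/5 = 4.8

Step 2 — sample variances and covariances s[i,j] = (1/(n-1)) · Σ_k (x_{k,i} - mean_i) · (x_{k,j} - mean_j), with n-1 = 4:
  s[X,X] = ((-3.8)·(-3.8) + (1.2)·(1.2) + (2.2)·(2.2) + (-1.8)·(-1.8) + (2.2)·(2.2)) / 4 = 28.8/4 = 7.2
  s[X,Y] = ((-3.8)·(1.2) + (1.2)·(-2.8) + (2.2)·(2.2) + (-1.8)·(-1.8) + (2.2)·(1.2)) / 4 = 2.8/4 = 0.7
  s[Y,Y] = ((1.2)·(1.2) + (-2.8)·(-2.8) + (2.2)·(2.2) + (-1.8)·(-1.8) + (1.2)·(1.2)) / 4 = 18.8/4 = 4.7
  Sample standard deviations s_i = √(s[i,i]):
  s(X) = √(7.2) = 2.6833
  s(Y) = √(4.7) = 2.1679

Step 3 — r_{ij} = s_{ij} / (s_i · s_j):
  r[X,X] = 1 (diagonal).
  r[X,Y] = 0.7 / (2.6833 · 2.1679) = 0.7 / 5.8172 = 0.1203
  r[Y,Y] = 1 (diagonal).

R is symmetric with unit diagonal. Assembling:

R = [[1, 0.1203],
 [0.1203, 1]]


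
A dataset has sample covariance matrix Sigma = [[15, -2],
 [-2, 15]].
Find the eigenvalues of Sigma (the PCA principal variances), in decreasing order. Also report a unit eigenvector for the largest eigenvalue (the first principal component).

Step 1 — characteristic polynomial of 2×2 Sigma:
  det(Sigma - λI) = λ² - trace · λ + det = 0.
  trace = 15 + 15 = 30, det = 15·15 - (-2)² = 221.
Step 2 — discriminant:
  Δ = trace² - 4·det = 900 - 884 = 16.
Step 3 — eigenvalues:
  λ = (trace ± √Δ)/2 = (30 ± 4)/2,
  λ_1 = 17,  λ_2 = 13.

Step 4 — unit eigenvector for λ_1: solve (Sigma - λ_1 I)v = 0. First row:
  (15 - 17)·v_x + (-2)·v_y = 0, i.e. (-2)·v_x + (-2)·v_y = 0,
  so v ∝ (b, λ_1 - a) = (-2, 2); multiply by -1 so the first entry is positive: u = (2, -2).
  ||u|| = √((2)² + (-2)²) = √(8) ≈ 2.8284,
  v_1 = u/||u|| ≈ (0.7071, -0.7071) (||v_1|| = 1).

λ_1 = 17,  λ_2 = 13;  v_1 ≈ (0.7071, -0.7071)


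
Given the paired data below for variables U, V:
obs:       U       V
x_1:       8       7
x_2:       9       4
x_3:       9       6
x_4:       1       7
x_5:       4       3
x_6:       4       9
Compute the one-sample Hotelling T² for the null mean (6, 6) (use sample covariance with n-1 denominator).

Step 1 — sample mean vector:
  mean(U) = (8 + 9 + 9 + 1 + 4 + 4) / 6 = 35/6 = 5.8333
  mean(V) = (7 + 4 + 6 + 7 + 3 + 9) / 6 = 36/6 = 6
  x̄ = (5.8333, 6),  deviation x̄ - mu_0 = (5.8333, 6) - (6, 6) = (-0.1667, 0).

Step 2 — sample covariance matrix, S[i,j] = (1/(n-1)) · Σ_k (x_{k,i} - mean_i) · (x_{k,j} - mean_j), divisor n-1 = 5:
  S[U,U] = ((2.1667)·(2.1667) + (3.1667)·(3.1667) + (3.1667)·(3.1667) + (-4.8333)·(-4.8333) + (-1.8333)·(-1.8333) + (-1.8333)·(-1.8333)) / 5 = 54.8333/5 = 10.9667
  S[U,V] = ((2.1667)·(1) + (3.1667)·(-2) + (3.1667)·(0) + (-4.8333)·(1) + (-1.8333)·(-3) + (-1.8333)·(3)) / 5 = -9/5 = -1.8
  S[V,V] = ((1)·(1) + (-2)·(-2) + (0)·(0) + (1)·(1) + (-3)·(-3) + (3)·(3)) / 5 = 24/5 = 4.8
  S = [[10.9667, -1.8],
 [-1.8, 4.8]].

Step 3 — invert S. det(S) = 10.9667·4.8 - (-1.8)² = 49.4.
  S^{-1} = (1/det) · [[d, -b], [-b, a]] = [[0.0972, 0.0364],
 [0.0364, 0.222]].

Step 4 — quadratic form (x̄ - mu_0)^T · S^{-1} · (x̄ - mu_0):
  S^{-1} · (x̄ - mu_0) = (-0.0162, -0.0061),
  (x̄ - mu_0)^T · [...] = (-0.1667)·(-0.0162) + (0)·(-0.0061) = 0.0027.

Step 5 — scale by n: T² = 6 · 0.0027 = 0.0162.

T² ≈ 0.0162


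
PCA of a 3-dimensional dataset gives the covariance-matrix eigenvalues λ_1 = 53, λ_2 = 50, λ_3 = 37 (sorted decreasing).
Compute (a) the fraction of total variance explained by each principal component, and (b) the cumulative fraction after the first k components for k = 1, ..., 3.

Step 1 — total variance = trace(Sigma) = Σ λ_i = 53 + 50 + 37 = 140.

Step 2 — fraction explained by component i = λ_i / Σ λ:
  PC1: 53/140 = 0.3786
  PC2: 50/140 = 0.3571
  PC3: 37/140 = 0.2643

Step 3 — cumulative fraction after k components = (λ_1 + ... + λ_k) / Σ λ:
  k = 1: 53/140 = 0.3786
  k = 2: (53 + 50)/140 = 103/140 = 0.7357
  k = 3: (53 + 50 + 37)/140 = 140/140 = 1

Summary (fraction, with percent):

explained: PC1 0.3786 (37.86%), PC2 0.3571 (35.71%), PC3 0.2643 (26.43%);  cumulative: 0.3786, 0.7357, 1


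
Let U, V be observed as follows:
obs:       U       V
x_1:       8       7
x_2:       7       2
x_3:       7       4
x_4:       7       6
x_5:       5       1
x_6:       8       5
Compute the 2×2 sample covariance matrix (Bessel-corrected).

Step 1 — column means:
  mean(U) = (8 + 7 + 7 + 7 + 5 + 8) / 6 = 42/6 = 7
  mean(V) = (7 + 2 + 4 + 6 + 1 + 5) / 6 = 25/6 = 4.1667

Step 2 — sample covariance S[i,j] = (1/(n-1)) · Σ_k (x_{k,i} - mean_i) · (x_{k,j} - mean_j), with n-1 = 5.
  S[U,U] = ((1)·(1) + (0)·(0) + (0)·(0) + (0)·(0) + (-2)·(-2) + (1)·(1)) / 5 = 6/5 = 1.2
  S[U,V] = ((1)·(2.8333) + (0)·(-2.1667) + (0)·(-0.1667) + (0)·(1.8333) + (-2)·(-3.1667) + (1)·(0.8333)) / 5 = 10/5 = 2
  S[V,V] = ((2.8333)·(2.8333) + (-2.1667)·(-2.1667) + (-0.1667)·(-0.1667) + (1.8333)·(1.8333) + (-3.1667)·(-3.1667) + (0.8333)·(0.8333)) / 5 = 26.8333/5 = 5.3667

S is symmetric (S[j,i] = S[i,j]). Assembling:

S = [[1.2, 2],
 [2, 5.3667]]


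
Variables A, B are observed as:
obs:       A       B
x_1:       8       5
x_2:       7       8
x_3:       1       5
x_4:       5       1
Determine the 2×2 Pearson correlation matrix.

Step 1 — column means:
  mean(A) = (8 + 7 + 1 + 5) / 4 = 21/4 = 5.25
  mean(B) = (5 + 8 + 5 + 1) / 4 = 19/4 = 4.75

Step 2 — sample variances and covariances s[i,j] = (1/(n-1)) · Σ_k (x_{k,i} - mean_i) · (x_{k,j} - mean_j), with n-1 = 3:
  s[A,A] = ((2.75)·(2.75) + (1.75)·(1.75) + (-4.25)·(-4.25) + (-0.25)·(-0.25)) / 3 = 28.75/3 = 9.5833
  s[A,B] = ((2.75)·(0.25) + (1.75)·(3.25) + (-4.25)·(0.25) + (-0.25)·(-3.75)) / 3 = 6.25/3 = 2.0833
  s[B,B] = ((0.25)·(0.25) + (3.25)·(3.25) + (0.25)·(0.25) + (-3.75)·(-3.75)) / 3 = 24.75/3 = 8.25
  Sample standard deviations s_i = √(s[i,i]):
  s(A) = √(9.5833) = 3.0957
  s(B) = √(8.25) = 2.8723

Step 3 — r_{ij} = s_{ij} / (s_i · s_j):
  r[A,A] = 1 (diagonal).
  r[A,B] = 2.0833 / (3.0957 · 2.8723) = 2.0833 / 8.8917 = 0.2343
  r[B,B] = 1 (diagonal).

R is symmetric with unit diagonal. Assembling:

R = [[1, 0.2343],
 [0.2343, 1]]


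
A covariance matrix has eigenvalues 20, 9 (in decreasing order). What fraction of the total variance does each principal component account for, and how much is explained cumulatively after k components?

Step 1 — total variance = trace(Sigma) = Σ λ_i = 20 + 9 = 29.

Step 2 — fraction explained by component i = λ_i / Σ λ:
  PC1: 20/29 = 0.6897
  PC2: 9/29 = 0.3103

Step 3 — cumulative fraction after k components = (λ_1 + ... + λ_k) / Σ λ:
  k = 1: 20/29 = 0.6897
  k = 2: (20 + 9)/29 = 29/29 = 1

Summary (fraction, with percent):

explained: PC1 0.6897 (68.97%), PC2 0.3103 (31.03%);  cumulative: 0.6897, 1


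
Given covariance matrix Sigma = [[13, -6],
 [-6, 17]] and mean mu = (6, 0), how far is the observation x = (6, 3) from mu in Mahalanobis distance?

Step 1 — centre the observation: (x - mu) = (0, 3).

Step 2 — invert Sigma. det(Sigma) = 13·17 - (-6)² = 185.
  Sigma^{-1} = (1/det) · [[d, -b], [-b, a]] = [[0.0919, 0.0324],
 [0.0324, 0.0703]].

Step 3 — form the quadratic (x - mu)^T · Sigma^{-1} · (x - mu):
  Sigma^{-1} · (x - mu) = (0.0973, 0.2108).
  (x - mu)^T · [Sigma^{-1} · (x - mu)] = (0)·(0.0973) + (3)·(0.2108) = 0.6324.

Step 4 — take square root: d = √(0.6324) ≈ 0.7953.

d(x, mu) = √(0.6324) ≈ 0.7953


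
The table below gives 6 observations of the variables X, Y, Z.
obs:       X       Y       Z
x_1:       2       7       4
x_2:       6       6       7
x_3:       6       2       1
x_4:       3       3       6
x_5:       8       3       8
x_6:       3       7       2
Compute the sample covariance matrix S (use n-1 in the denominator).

Step 1 — column means:
  mean(X) = (2 + 6 + 6 + 3 + 8 + 3) / 6 = 28/6 = 4.6667
  mean(Y) = (7 + 6 + 2 + 3 + 3 + 7) / 6 = 28/6 = 4.6667
  mean(Z) = (4 + 7 + 1 + 6 + 8 + 2) / 6 = 28/6 = 4.6667

Step 2 — sample covariance S[i,j] = (1/(n-1)) · Σ_k (x_{k,i} - mean_i) · (x_{k,j} - mean_j), with n-1 = 5.
  S[X,X] = ((-2.6667)·(-2.6667) + (1.3333)·(1.3333) + (1.3333)·(1.3333) + (-1.6667)·(-1.6667) + (3.3333)·(3.3333) + (-1.6667)·(-1.6667)) / 5 = 27.3333/5 = 5.4667
  S[X,Y] = ((-2.6667)·(2.3333) + (1.3333)·(1.3333) + (1.3333)·(-2.6667) + (-1.6667)·(-1.6667) + (3.3333)·(-1.6667) + (-1.6667)·(2.3333)) / 5 = -14.6667/5 = -2.9333
  S[X,Z] = ((-2.6667)·(-0.6667) + (1.3333)·(2.3333) + (1.3333)·(-3.6667) + (-1.6667)·(1.3333) + (3.3333)·(3.3333) + (-1.6667)·(-2.6667)) / 5 = 13.3333/5 = 2.6667
  S[Y,Y] = ((2.3333)·(2.3333) + (1.3333)·(1.3333) + (-2.6667)·(-2.6667) + (-1.6667)·(-1.6667) + (-1.6667)·(-1.6667) + (2.3333)·(2.3333)) / 5 = 25.3333/5 = 5.0667
  S[Y,Z] = ((2.3333)·(-0.6667) + (1.3333)·(2.3333) + (-2.6667)·(-3.6667) + (-1.6667)·(1.3333) + (-1.6667)·(3.3333) + (2.3333)·(-2.6667)) / 5 = -2.6667/5 = -0.5333
  S[Z,Z] = ((-0.6667)·(-0.6667) + (2.3333)·(2.3333) + (-3.6667)·(-3.6667) + (1.3333)·(1.3333) + (3.3333)·(3.3333) + (-2.6667)·(-2.6667)) / 5 = 39.3333/5 = 7.8667

S is symmetric (S[j,i] = S[i,j]). Assembling:

S = [[5.4667, -2.9333, 2.6667],
 [-2.9333, 5.0667, -0.5333],
 [2.6667, -0.5333, 7.8667]]


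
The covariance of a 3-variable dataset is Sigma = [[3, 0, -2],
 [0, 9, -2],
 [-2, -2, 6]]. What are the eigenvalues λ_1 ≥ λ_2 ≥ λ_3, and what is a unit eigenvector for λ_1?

Step 1 — characteristic polynomial p(λ) = det(λI - Sigma) = λ³ - tr·λ² + c_1·λ - det, where tr = trace, c_1 = sum of the principal 2×2 minors, det = det(Sigma):
  tr = 3 + 9 + 6 = 18,
  c_1 = (3·9 - (0)²) + (3·6 - (-2)²) + (9·6 - (-2)²) = 27 + 14 + 50 = 91,
  det = 3·(9·6 - (-2)²) - (0)·((0)·6 - (-2)·(-2)) + (-2)·((0)·(-2) - 9·(-2)) = 3·(50) - (0)·(-4) + (-2)·(18) = 114.
  So p(λ) = λ³ - 18λ² + 91λ - 114.
Step 2 — look for an integer root (rational root theorem: any rational root is an integer divisor of 114). Testing λ = 6:
  p(6) = 216 - 648 + 546 - 114 = 0  ✓
  Dividing out (λ - 6): p(λ) = (λ - 6)(λ² - 12λ + 19).
Step 3 — remaining eigenvalues from the quadratic λ² - 12λ + 19 = 0:
  Δ = 12² - 4·19 = 144 - 76 = 68,  λ = (12 ± √68)/2 = (12 ± 8.2462)/2 ≈ 10.1231 or 1.8769.
  Sorted: λ_1 = 10.1231,  λ_2 = 6,  λ_3 = 1.8769  (check: sum = 18 = tr ✓).

Step 4 — unit eigenvector for λ_1 ≈ 10.1231: v spans the null space of (Sigma - λ_1 I), whose rows are
  r_1 = (-7.1231, 0, -2),  r_2 = (0, -1.1231, -2),  r_3 = (-2, -2, -4.1231).
  v is orthogonal to every row, so take v ∝ r_1 × r_2 = ((0)·(-2) - (-2)·(-1.1231), (-2)·(0) - (-7.1231)·(-2), (-7.1231)·(-1.1231) - (0)·(0)) ≈ (-2.2462, -14.2462, 8).
  Rescale (multiply by -1 so the first nonzero entry is positive): u = (2.2462, 14.2462, -8).
  ||u|| = √((2.2462)² + (14.2462)² + (-8)²) = √(272) ≈ 16.4924,  v_1 = u/||u|| ≈ (0.1362, 0.8638, -0.4851) (||v_1|| = 1).

λ_1 = 10.1231,  λ_2 = 6,  λ_3 = 1.8769;  v_1 ≈ (0.1362, 0.8638, -0.4851)


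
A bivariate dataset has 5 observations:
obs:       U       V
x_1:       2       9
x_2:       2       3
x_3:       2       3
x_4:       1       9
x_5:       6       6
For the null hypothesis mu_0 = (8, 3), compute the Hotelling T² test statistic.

Step 1 — sample mean vector:
  mean(U) = (2 + 2 + 2 + 1 + 6) / 5 = 13/5 = 2.6
  mean(V) = (9 + 3 + 3 + 9 + 6) / 5 = 30/5 = 6
  x̄ = (2.6, 6),  deviation x̄ - mu_0 = (2.6, 6) - (8, 3) = (-5.4, 3).

Step 2 — sample covariance matrix, S[i,j] = (1/(n-1)) · Σ_k (x_{k,i} - mean_i) · (x_{k,j} - mean_j), divisor n-1 = 4:
  S[U,U] = ((-0.6)·(-0.6) + (-0.6)·(-0.6) + (-0.6)·(-0.6) + (-1.6)·(-1.6) + (3.4)·(3.4)) / 4 = 15.2/4 = 3.8
  S[U,V] = ((-0.6)·(3) + (-0.6)·(-3) + (-0.6)·(-3) + (-1.6)·(3) + (3.4)·(0)) / 4 = -3/4 = -0.75
  S[V,V] = ((3)·(3) + (-3)·(-3) + (-3)·(-3) + (3)·(3) + (0)·(0)) / 4 = 36/4 = 9
  S = [[3.8, -0.75],
 [-0.75, 9]].

Step 3 — invert S. det(S) = 3.8·9 - (-0.75)² = 33.6375.
  S^{-1} = (1/det) · [[d, -b], [-b, a]] = [[0.2676, 0.0223],
 [0.0223, 0.113]].

Step 4 — quadratic form (x̄ - mu_0)^T · S^{-1} · (x̄ - mu_0):
  S^{-1} · (x̄ - mu_0) = (-1.3779, 0.2185),
  (x̄ - mu_0)^T · [...] = (-5.4)·(-1.3779) + (3)·(0.2185) = 8.0963.

Step 5 — scale by n: T² = 5 · 8.0963 = 40.4816.

T² ≈ 40.4816


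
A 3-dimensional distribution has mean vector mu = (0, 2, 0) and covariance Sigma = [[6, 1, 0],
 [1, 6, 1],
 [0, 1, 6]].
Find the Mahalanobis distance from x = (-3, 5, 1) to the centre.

Step 1 — centre the observation: (x - mu) = (-3, 3, 1).

Step 2 — invert Sigma (cofactor / det for 3×3, or solve directly):
  Sigma^{-1} = [[0.1716, -0.0294, 0.0049],
 [-0.0294, 0.1765, -0.0294],
 [0.0049, -0.0294, 0.1716]].

Step 3 — form the quadratic (x - mu)^T · Sigma^{-1} · (x - mu):
  Sigma^{-1} · (x - mu) = (-0.598, 0.5882, 0.0686).
  (x - mu)^T · [Sigma^{-1} · (x - mu)] = (-3)·(-0.598) + (3)·(0.5882) + (1)·(0.0686) = 3.6275.

Step 4 — take square root: d = √(3.6275) ≈ 1.9046.

d(x, mu) = √(3.6275) ≈ 1.9046


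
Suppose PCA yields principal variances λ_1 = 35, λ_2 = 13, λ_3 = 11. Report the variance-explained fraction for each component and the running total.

Step 1 — total variance = trace(Sigma) = Σ λ_i = 35 + 13 + 11 = 59.

Step 2 — fraction explained by component i = λ_i / Σ λ:
  PC1: 35/59 = 0.5932
  PC2: 13/59 = 0.2203
  PC3: 11/59 = 0.1864

Step 3 — cumulative fraction after k components = (λ_1 + ... + λ_k) / Σ λ:
  k = 1: 35/59 = 0.5932
  k = 2: (35 + 13)/59 = 48/59 = 0.8136
  k = 3: (35 + 13 + 11)/59 = 59/59 = 1

Summary (fraction, with percent):

explained: PC1 0.5932 (59.32%), PC2 0.2203 (22.03%), PC3 0.1864 (18.64%);  cumulative: 0.5932, 0.8136, 1


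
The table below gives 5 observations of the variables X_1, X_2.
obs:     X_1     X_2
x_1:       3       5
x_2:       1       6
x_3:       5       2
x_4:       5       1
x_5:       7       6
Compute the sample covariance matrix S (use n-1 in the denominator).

Step 1 — column means:
  mean(X_1) = (3 + 1 + 5 + 5 + 7) / 5 = 21/5 = 4.2
  mean(X_2) = (5 + 6 + 2 + 1 + 6) / 5 = 20/5 = 4

Step 2 — sample covariance S[i,j] = (1/(n-1)) · Σ_k (x_{k,i} - mean_i) · (x_{k,j} - mean_j), with n-1 = 4.
  S[X_1,X_1] = ((-1.2)·(-1.2) + (-3.2)·(-3.2) + (0.8)·(0.8) + (0.8)·(0.8) + (2.8)·(2.8)) / 4 = 20.8/4 = 5.2
  S[X_1,X_2] = ((-1.2)·(1) + (-3.2)·(2) + (0.8)·(-2) + (0.8)·(-3) + (2.8)·(2)) / 4 = -6/4 = -1.5
  S[X_2,X_2] = ((1)·(1) + (2)·(2) + (-2)·(-2) + (-3)·(-3) + (2)·(2)) / 4 = 22/4 = 5.5

S is symmetric (S[j,i] = S[i,j]). Assembling:

S = [[5.2, -1.5],
 [-1.5, 5.5]]


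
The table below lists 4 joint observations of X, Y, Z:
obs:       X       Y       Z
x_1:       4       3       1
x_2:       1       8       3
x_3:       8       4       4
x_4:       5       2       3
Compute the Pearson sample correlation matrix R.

Step 1 — column means:
  mean(X) = (4 + 1 + 8 + 5) / 4 = 18/4 = 4.5
  mean(Y) = (3 + 8 + 4 + 2) / 4 = 17/4 = 4.25
  mean(Z) = (1 + 3 + 4 + 3) / 4 = 11/4 = 2.75

Step 2 — sample variances and covariances s[i,j] = (1/(n-1)) · Σ_k (x_{k,i} - mean_i) · (x_{k,j} - mean_j), with n-1 = 3:
  s[X,X] = ((-0.5)·(-0.5) + (-3.5)·(-3.5) + (3.5)·(3.5) + (0.5)·(0.5)) / 3 = 25/3 = 8.3333
  s[X,Y] = ((-0.5)·(-1.25) + (-3.5)·(3.75) + (3.5)·(-0.25) + (0.5)·(-2.25)) / 3 = -14.5/3 = -4.8333
  s[X,Z] = ((-0.5)·(-1.75) + (-3.5)·(0.25) + (3.5)·(1.25) + (0.5)·(0.25)) / 3 = 4.5/3 = 1.5
  s[Y,Y] = ((-1.25)·(-1.25) + (3.75)·(3.75) + (-0.25)·(-0.25) + (-2.25)·(-2.25)) / 3 = 20.75/3 = 6.9167
  s[Y,Z] = ((-1.25)·(-1.75) + (3.75)·(0.25) + (-0.25)·(1.25) + (-2.25)·(0.25)) / 3 = 2.25/3 = 0.75
  s[Z,Z] = ((-1.75)·(-1.75) + (0.25)·(0.25) + (1.25)·(1.25) + (0.25)·(0.25)) / 3 = 4.75/3 = 1.5833
  Sample standard deviations s_i = √(s[i,i]):
  s(X) = √(8.3333) = 2.8868
  s(Y) = √(6.9167) = 2.63
  s(Z) = √(1.5833) = 1.2583

Step 3 — r_{ij} = s_{ij} / (s_i · s_j):
  r[X,X] = 1 (diagonal).
  r[X,Y] = -4.8333 / (2.8868 · 2.63) = -4.8333 / 7.592 = -0.6366
  r[X,Z] = 1.5 / (2.8868 · 1.2583) = 1.5 / 3.6324 = 0.4129
  r[Y,Y] = 1 (diagonal).
  r[Y,Z] = 0.75 / (2.63 · 1.2583) = 0.75 / 3.3093 = 0.2266
  r[Z,Z] = 1 (diagonal).

R is symmetric with unit diagonal. Assembling:

R = [[1, -0.6366, 0.4129],
 [-0.6366, 1, 0.2266],
 [0.4129, 0.2266, 1]]


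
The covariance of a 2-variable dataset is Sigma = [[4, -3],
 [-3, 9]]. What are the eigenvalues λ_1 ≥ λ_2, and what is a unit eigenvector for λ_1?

Step 1 — characteristic polynomial of 2×2 Sigma:
  det(Sigma - λI) = λ² - trace · λ + det = 0.
  trace = 4 + 9 = 13, det = 4·9 - (-3)² = 27.
Step 2 — discriminant:
  Δ = trace² - 4·det = 169 - 108 = 61.
Step 3 — eigenvalues:
  λ = (trace ± √Δ)/2 = (13 ± 7.8102)/2,
  λ_1 = 10.4051,  λ_2 = 2.5949.

Step 4 — unit eigenvector for λ_1: solve (Sigma - λ_1 I)v = 0. First row:
  (4 - 10.4051)·v_x + (-3)·v_y = 0, i.e. (-6.4051)·v_x + (-3)·v_y = 0,
  so v ∝ (b, λ_1 - a) = (-3, 6.4051); multiply by -1 so the first entry is positive: u = (3, -6.4051).
  ||u|| = √((3)² + (-6.4051)²) = √(50.0256) ≈ 7.0729,
  v_1 = u/||u|| ≈ (0.4242, -0.9056) (||v_1|| = 1).

λ_1 = 10.4051,  λ_2 = 2.5949;  v_1 ≈ (0.4242, -0.9056)


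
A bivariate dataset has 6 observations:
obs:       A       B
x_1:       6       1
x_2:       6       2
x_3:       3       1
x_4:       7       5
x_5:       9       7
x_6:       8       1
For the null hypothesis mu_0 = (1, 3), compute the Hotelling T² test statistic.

Step 1 — sample mean vector:
  mean(A) = (6 + 6 + 3 + 7 + 9 + 8) / 6 = 39/6 = 6.5
  mean(B) = (1 + 2 + 1 + 5 + 7 + 1) / 6 = 17/6 = 2.8333
  x̄ = (6.5, 2.8333),  deviation x̄ - mu_0 = (6.5, 2.8333) - (1, 3) = (5.5, -0.1667).

Step 2 — sample covariance matrix, S[i,j] = (1/(n-1)) · Σ_k (x_{k,i} - mean_i) · (x_{k,j} - mean_j), divisor n-1 = 5:
  S[A,A] = ((-0.5)·(-0.5) + (-0.5)·(-0.5) + (-3.5)·(-3.5) + (0.5)·(0.5) + (2.5)·(2.5) + (1.5)·(1.5)) / 5 = 21.5/5 = 4.3
  S[A,B] = ((-0.5)·(-1.8333) + (-0.5)·(-0.8333) + (-3.5)·(-1.8333) + (0.5)·(2.1667) + (2.5)·(4.1667) + (1.5)·(-1.8333)) / 5 = 16.5/5 = 3.3
  S[B,B] = ((-1.8333)·(-1.8333) + (-0.8333)·(-0.8333) + (-1.8333)·(-1.8333) + (2.1667)·(2.1667) + (4.1667)·(4.1667) + (-1.8333)·(-1.8333)) / 5 = 32.8333/5 = 6.5667
  S = [[4.3, 3.3],
 [3.3, 6.5667]].

Step 3 — invert S. det(S) = 4.3·6.5667 - (3.3)² = 17.3467.
  S^{-1} = (1/det) · [[d, -b], [-b, a]] = [[0.3786, -0.1902],
 [-0.1902, 0.2479]].

Step 4 — quadratic form (x̄ - mu_0)^T · S^{-1} · (x̄ - mu_0):
  S^{-1} · (x̄ - mu_0) = (2.1138, -1.0876),
  (x̄ - mu_0)^T · [...] = (5.5)·(2.1138) + (-0.1667)·(-1.0876) = 11.8069.

Step 5 — scale by n: T² = 6 · 11.8069 = 70.8417.

T² ≈ 70.8417


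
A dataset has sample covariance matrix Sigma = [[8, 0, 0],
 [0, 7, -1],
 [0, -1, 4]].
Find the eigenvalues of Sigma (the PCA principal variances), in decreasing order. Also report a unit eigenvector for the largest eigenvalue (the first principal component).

Step 1 — characteristic polynomial p(λ) = det(λI - Sigma) = λ³ - tr·λ² + c_1·λ - det, where tr = trace, c_1 = sum of the principal 2×2 minors, det = det(Sigma):
  tr = 8 + 7 + 4 = 19,
  c_1 = (8·7 - (0)²) + (8·4 - (0)²) + (7·4 - (-1)²) = 56 + 32 + 27 = 115,
  det = 8·(7·4 - (-1)²) - (0)·((0)·4 - (-1)·(0)) + (0)·((0)·(-1) - 7·(0)) = 8·(27) - (0)·(0) + (0)·(0) = 216.
  So p(λ) = λ³ - 19λ² + 115λ - 216.
Step 2 — look for an integer root (rational root theorem: any rational root is an integer divisor of 216). Testing λ = 8:
  p(8) = 512 - 1216 + 920 - 216 = 0  ✓
  Dividing out (λ - 8): p(λ) = (λ - 8)(λ² - 11λ + 27).
Step 3 — remaining eigenvalues from the quadratic λ² - 11λ + 27 = 0:
  Δ = 11² - 4·27 = 121 - 108 = 13,  λ = (11 ± √13)/2 = (11 ± 3.6056)/2 ≈ 7.3028 or 3.6972.
  Sorted: λ_1 = 8,  λ_2 = 7.3028,  λ_3 = 3.6972  (check: sum = 19 = tr ✓).

Step 4 — unit eigenvector for λ_1 = 8: v spans the null space of (Sigma - λ_1 I), whose rows are
  r_1 = (0, 0, 0),  r_2 = (0, -1, -1),  r_3 = (0, -1, -4).
  v is orthogonal to every row, so take v ∝ r_2 × r_3 = ((-1)·(-4) - (-1)·(-1), (-1)·(0) - (0)·(-4), (0)·(-1) - (-1)·(0)) = (3, 0, 0).
  Rescale (divide by 3): u = (1, 0, 0).
  ||u|| = √((1)² + (0)² + (0)²) = √(1) = 1,  v_1 = u/||u|| ≈ (1, 0, 0) (||v_1|| = 1).

λ_1 = 8,  λ_2 = 7.3028,  λ_3 = 3.6972;  v_1 ≈ (1, 0, 0)


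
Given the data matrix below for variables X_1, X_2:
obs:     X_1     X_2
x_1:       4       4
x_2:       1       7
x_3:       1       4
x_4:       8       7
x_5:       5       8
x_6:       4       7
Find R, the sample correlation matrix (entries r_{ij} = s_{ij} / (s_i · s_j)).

Step 1 — column means:
  mean(X_1) = (4 + 1 + 1 + 8 + 5 + 4) / 6 = 23/6 = 3.8333
  mean(X_2) = (4 + 7 + 4 + 7 + 8 + 7) / 6 = 37/6 = 6.1667

Step 2 — sample variances and covariances s[i,j] = (1/(n-1)) · Σ_k (x_{k,i} - mean_i) · (x_{k,j} - mean_j), with n-1 = 5:
  s[X_1,X_1] = ((0.1667)·(0.1667) + (-2.8333)·(-2.8333) + (-2.8333)·(-2.8333) + (4.1667)·(4.1667) + (1.1667)·(1.1667) + (0.1667)·(0.1667)) / 5 = 34.8333/5 = 6.9667
  s[X_1,X_2] = ((0.1667)·(-2.1667) + (-2.8333)·(0.8333) + (-2.8333)·(-2.1667) + (4.1667)·(0.8333) + (1.1667)·(1.8333) + (0.1667)·(0.8333)) / 5 = 9.1667/5 = 1.8333
  s[X_2,X_2] = ((-2.1667)·(-2.1667) + (0.8333)·(0.8333) + (-2.1667)·(-2.1667) + (0.8333)·(0.8333) + (1.8333)·(1.8333) + (0.8333)·(0.8333)) / 5 = 14.8333/5 = 2.9667
  Sample standard deviations s_i = √(s[i,i]):
  s(X_1) = √(6.9667) = 2.6394
  s(X_2) = √(2.9667) = 1.7224

Step 3 — r_{ij} = s_{ij} / (s_i · s_j):
  r[X_1,X_1] = 1 (diagonal).
  r[X_1,X_2] = 1.8333 / (2.6394 · 1.7224) = 1.8333 / 4.5462 = 0.4033
  r[X_2,X_2] = 1 (diagonal).

R is symmetric with unit diagonal. Assembling:

R = [[1, 0.4033],
 [0.4033, 1]]
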